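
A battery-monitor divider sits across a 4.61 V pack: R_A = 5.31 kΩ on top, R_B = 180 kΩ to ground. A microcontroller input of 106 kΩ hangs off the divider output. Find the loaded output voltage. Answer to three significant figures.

V_out ≈ 4.27 V

The load sits in parallel with R_B: R_B‖R_L = (180 × 106) / (180 + 106) = 66.71 kΩ.
V_out = 4.61 × 66.71 / (5.31 + 66.71) = 4.61 × 66.71/72.02 = 4.27 V.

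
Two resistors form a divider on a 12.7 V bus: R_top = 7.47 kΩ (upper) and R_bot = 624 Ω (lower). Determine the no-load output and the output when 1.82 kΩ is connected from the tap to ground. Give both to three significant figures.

Open-circuit: V = 12.7 × 624/(7470 + 624) = 0.979 V.
With the load, R_bot becomes R_bot‖R_L = 464.7 Ω, so V = 12.7 × 464.7/7935 = 0.744 V.

Unloaded: 0.979 V; loaded: 0.744 V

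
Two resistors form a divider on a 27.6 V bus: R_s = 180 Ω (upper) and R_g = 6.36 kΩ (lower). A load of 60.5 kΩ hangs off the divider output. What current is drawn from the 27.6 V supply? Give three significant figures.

R_g‖R_L = 5755 Ω, so the source sees R_s + R_g‖R_L = 5935 Ω.
I = 27.6 V / 5935 Ω = 4.65 mA.

I ≈ 4.65 mA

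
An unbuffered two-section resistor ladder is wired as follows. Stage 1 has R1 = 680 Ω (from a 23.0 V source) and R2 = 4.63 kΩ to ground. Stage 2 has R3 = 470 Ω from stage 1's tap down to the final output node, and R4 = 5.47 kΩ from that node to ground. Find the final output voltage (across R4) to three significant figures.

Stage 2 presents R3+R4 = 5940 Ω as a load on stage 1's tap.
Stage 1's lower leg becomes R2‖(R3+R4) = 2602 Ω, so V_mid = 23.0 × 2602/3282 = 18.23 V.
Stage 2 is itself unloaded: V_out = V_mid × R4/(R3+R4) = 18.23 × 5470/5940 = 16.8 V.

V_out ≈ 16.8 V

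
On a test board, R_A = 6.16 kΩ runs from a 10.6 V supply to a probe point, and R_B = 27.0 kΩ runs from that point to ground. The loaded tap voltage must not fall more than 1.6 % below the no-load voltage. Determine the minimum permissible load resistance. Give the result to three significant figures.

R_L(min) ≈ 308 kΩ

Output resistance R_th = R_A‖R_B = (6.16 × 27.0)/33.16 = 5.016 kΩ.
The fractional drop is R_th/(R_th + R_L); requiring this ≤ 0.0160 gives R_L ≥ R_th(1/0.0160 − 1) = 5.016 × 61.50 = 308 kΩ.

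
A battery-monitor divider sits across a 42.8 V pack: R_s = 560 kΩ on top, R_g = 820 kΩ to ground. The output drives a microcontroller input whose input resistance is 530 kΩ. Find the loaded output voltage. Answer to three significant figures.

V_out ≈ 15.6 V

The load sits in parallel with R_g: R_g‖R_L = (820 × 530) / (820 + 530) = 321.9 kΩ.
V_out = 42.8 × 321.9 / (560 + 321.9) = 42.8 × 321.9/881.9 = 15.6 V.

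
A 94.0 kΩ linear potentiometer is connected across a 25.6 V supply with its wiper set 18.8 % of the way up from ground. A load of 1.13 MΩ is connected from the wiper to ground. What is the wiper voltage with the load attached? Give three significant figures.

The wiper splits the pot into (1−α)R = 76.33 kΩ above and αR = 17.67 kΩ below.
Lower section ‖ load = 17.40 kΩ.
V_wiper = 25.6 × 17.40/(76.33 + 17.40) = 4.75 V.

V ≈ 4.75 V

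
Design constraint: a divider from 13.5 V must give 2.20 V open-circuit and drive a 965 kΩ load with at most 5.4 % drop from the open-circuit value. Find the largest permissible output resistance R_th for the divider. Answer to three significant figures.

Loading drop = R_th/(R_th + R_L) ≤ 0.0540, so R_th ≤ R_L · ε/(1−ε) = 965 kΩ × 0.0540/0.9460 = 55.1 kΩ.

R_th ≤ 55.1 kΩ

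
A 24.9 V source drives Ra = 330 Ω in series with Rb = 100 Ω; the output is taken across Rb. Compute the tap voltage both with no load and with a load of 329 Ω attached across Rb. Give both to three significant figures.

Open-circuit: V = 24.9 × 100/(330 + 100) = 5.79 V.
With the load, Rb becomes Rb‖R_L = 76.69 Ω, so V = 24.9 × 76.69/406.7 = 4.70 V.

Unloaded: 5.79 V; loaded: 4.70 V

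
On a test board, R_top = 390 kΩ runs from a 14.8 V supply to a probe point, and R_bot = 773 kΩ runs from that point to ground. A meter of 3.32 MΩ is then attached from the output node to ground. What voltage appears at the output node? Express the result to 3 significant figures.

The load sits in parallel with R_bot: R_bot‖R_L = (773 × 3320) / (773 + 3320) = 627.0 kΩ.
V_out = 14.8 × 627.0 / (390 + 627.0) = 14.8 × 627.0/1017 = 9.12 V.
(Unloaded it would have been 9.84 V.)

V_out ≈ 9.12 V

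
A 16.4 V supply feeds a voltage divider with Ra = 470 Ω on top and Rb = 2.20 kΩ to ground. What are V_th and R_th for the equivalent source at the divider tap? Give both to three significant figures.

V_th is the open-circuit tap voltage: 16.4 × 2200/(470 + 2200) = 13.5 V.
With the supply zeroed, Ra and Rb appear in parallel from the tap: R_th = Ra‖Rb = (470 × 2200)/2670 = 387 Ω.

V_th = 13.5 V, R_th = 387 Ω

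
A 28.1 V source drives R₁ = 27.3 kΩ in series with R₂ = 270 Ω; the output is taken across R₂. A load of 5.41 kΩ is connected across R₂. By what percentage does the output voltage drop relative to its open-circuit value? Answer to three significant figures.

The divider's output (Thévenin) resistance is R₁‖R₂ = 267.4 Ω.
Fractional drop under load = R_th/(R_th + R_L) = 267.4 / (267.4 + 5410) = 0.04709.
So the output falls by 4.71 %.

4.71 %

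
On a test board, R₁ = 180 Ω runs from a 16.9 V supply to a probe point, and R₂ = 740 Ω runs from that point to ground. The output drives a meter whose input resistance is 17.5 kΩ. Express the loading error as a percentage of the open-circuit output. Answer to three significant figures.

The divider's output (Thévenin) resistance is R₁‖R₂ = 144.8 Ω.
Fractional drop under load = R_th/(R_th + R_L) = 144.8 / (144.8 + 17500) = 0.008205.
So the output falls by 0.821 %.

0.821 %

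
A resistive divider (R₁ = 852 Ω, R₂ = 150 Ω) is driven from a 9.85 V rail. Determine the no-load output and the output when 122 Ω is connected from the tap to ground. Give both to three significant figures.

Unloaded: 1.47 V; loaded: 0.721 V

Open-circuit: V = 9.85 × 150/(852 + 150) = 1.47 V.
With the load, R₂ becomes R₂‖R_L = 67.28 Ω, so V = 9.85 × 67.28/919.3 = 0.721 V.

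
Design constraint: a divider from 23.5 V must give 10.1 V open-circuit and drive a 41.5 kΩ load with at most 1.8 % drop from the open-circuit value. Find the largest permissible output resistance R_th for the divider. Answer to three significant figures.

R_th ≤ 761 Ω

Loading drop = R_th/(R_th + R_L) ≤ 0.0180, so R_th ≤ R_L · ε/(1−ε) = 41.5 kΩ × 0.0180/0.9820 = 761 Ω.
(Any R1, R2 with R2/(R1+R2) = 0.430 and R1‖R2 ≤ 761 Ω will meet the spec.)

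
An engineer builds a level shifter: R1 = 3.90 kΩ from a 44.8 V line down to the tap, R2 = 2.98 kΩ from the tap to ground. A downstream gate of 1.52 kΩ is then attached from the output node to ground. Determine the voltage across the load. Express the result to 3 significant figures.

V_out ≈ 9.19 V

The load sits in parallel with R2: R2‖R_L = (2.98 × 1.52) / (2.98 + 1.52) = 1.007 kΩ.
V_out = 44.8 × 1.007 / (3.90 + 1.007) = 44.8 × 1.007/4.907 = 9.19 V.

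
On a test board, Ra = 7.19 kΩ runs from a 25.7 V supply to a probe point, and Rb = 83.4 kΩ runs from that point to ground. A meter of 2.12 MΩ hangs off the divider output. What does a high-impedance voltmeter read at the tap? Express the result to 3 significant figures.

The load sits in parallel with Rb: Rb‖R_L = (83.4 × 2120) / (83.4 + 2120) = 80.24 kΩ.
V_out = 25.7 × 80.24 / (7.19 + 80.24) = 25.7 × 80.24/87.43 = 23.6 V.
(Unloaded it would have been 23.7 V.)

V_out ≈ 23.6 V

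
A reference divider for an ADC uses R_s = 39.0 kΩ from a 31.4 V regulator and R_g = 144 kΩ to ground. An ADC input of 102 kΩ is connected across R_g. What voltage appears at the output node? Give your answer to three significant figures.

The load sits in parallel with R_g: R_g‖R_L = (144 × 102) / (144 + 102) = 59.71 kΩ.
V_out = 31.4 × 59.71 / (39.0 + 59.71) = 31.4 × 59.71/98.71 = 19.0 V.

V_out ≈ 19.0 V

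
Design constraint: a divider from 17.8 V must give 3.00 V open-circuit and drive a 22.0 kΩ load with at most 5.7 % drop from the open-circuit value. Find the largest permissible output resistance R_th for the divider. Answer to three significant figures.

Loading drop = R_th/(R_th + R_L) ≤ 0.0570, so R_th ≤ R_L · ε/(1−ε) = 22.0 kΩ × 0.0570/0.9430 = 1.33 kΩ.
(Any R1, R2 with R2/(R1+R2) = 0.169 and R1‖R2 ≤ 1.33 kΩ will meet the spec.)

R_th ≤ 1.33 kΩ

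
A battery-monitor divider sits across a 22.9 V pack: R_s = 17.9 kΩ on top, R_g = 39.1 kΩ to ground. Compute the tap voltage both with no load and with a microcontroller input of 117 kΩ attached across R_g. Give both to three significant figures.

Open-circuit: V = 22.9 × 39.1/(17.9 + 39.1) = 15.7 V.
With the load, R_g becomes R_g‖R_L = 29.31 kΩ, so V = 22.9 × 29.31/47.21 = 14.2 V.

Unloaded: 15.7 V; loaded: 14.2 V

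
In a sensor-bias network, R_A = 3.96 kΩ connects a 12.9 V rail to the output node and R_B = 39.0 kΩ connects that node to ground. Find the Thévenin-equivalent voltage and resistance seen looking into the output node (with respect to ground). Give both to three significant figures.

V_th is the open-circuit tap voltage: 12.9 × 39.0/(3.96 + 39.0) = 11.7 V.
With the supply zeroed, R_A and R_B appear in parallel from the tap: R_th = R_A‖R_B = (3.96 × 39.0)/42.96 = 3.59 kΩ.

V_th = 11.7 V, R_th = 3.59 kΩ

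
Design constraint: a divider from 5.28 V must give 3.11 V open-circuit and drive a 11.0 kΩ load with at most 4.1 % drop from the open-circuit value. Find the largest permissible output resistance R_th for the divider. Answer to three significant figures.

Loading drop = R_th/(R_th + R_L) ≤ 0.0410, so R_th ≤ R_L · ε/(1−ε) = 11.0 kΩ × 0.0410/0.9590 = 470 Ω.

R_th ≤ 470 Ω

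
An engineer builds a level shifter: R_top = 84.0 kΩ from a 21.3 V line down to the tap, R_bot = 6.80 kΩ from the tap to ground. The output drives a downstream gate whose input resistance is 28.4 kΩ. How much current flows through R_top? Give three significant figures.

I ≈ 0.238 mA

R_bot‖R_L = 5.486 kΩ, so the source sees R_top + R_bot‖R_L = 89.49 kΩ.
I = 21.3 V / 89.49 kΩ = 0.238 mA.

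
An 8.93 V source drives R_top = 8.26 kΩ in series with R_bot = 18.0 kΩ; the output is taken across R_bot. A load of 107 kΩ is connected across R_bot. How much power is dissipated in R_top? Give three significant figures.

Total resistance from the source is R_top + (R_bot‖R_L) = 23.67 kΩ, so I = 8.93/23.67 kΩ = 0.3773 mA.
P = I²·R_top = (0.3773 mA)² × 8.26 kΩ = 1.18 mW.

P ≈ 1.18 mW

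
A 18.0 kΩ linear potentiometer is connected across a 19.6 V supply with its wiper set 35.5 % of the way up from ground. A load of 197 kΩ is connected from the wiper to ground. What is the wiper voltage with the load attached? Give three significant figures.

The wiper splits the pot into (1−α)R = 11.61 kΩ above and αR = 6.390 kΩ below.
Lower section ‖ load = 6.189 kΩ.
V_wiper = 19.6 × 6.189/(11.61 + 6.189) = 6.82 V.

V ≈ 6.82 V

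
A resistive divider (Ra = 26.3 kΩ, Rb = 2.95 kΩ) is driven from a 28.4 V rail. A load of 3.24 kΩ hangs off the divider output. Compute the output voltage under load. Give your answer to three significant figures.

The load sits in parallel with Rb: Rb‖R_L = (2.95 × 3.24) / (2.95 + 3.24) = 1.544 kΩ.
V_out = 28.4 × 1.544 / (26.3 + 1.544) = 28.4 × 1.544/27.84 = 1.57 V.
(Unloaded it would have been 2.86 V.)

V_out ≈ 1.57 V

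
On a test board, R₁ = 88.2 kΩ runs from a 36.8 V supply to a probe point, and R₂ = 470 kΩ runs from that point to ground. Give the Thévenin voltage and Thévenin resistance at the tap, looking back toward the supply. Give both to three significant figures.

V_th = 31.0 V, R_th = 74.3 kΩ

V_th is the open-circuit tap voltage: 36.8 × 470/(88.2 + 470) = 31.0 V.
With the supply zeroed, R₁ and R₂ appear in parallel from the tap: R_th = R₁‖R₂ = (88.2 × 470)/558.2 = 74.3 kΩ.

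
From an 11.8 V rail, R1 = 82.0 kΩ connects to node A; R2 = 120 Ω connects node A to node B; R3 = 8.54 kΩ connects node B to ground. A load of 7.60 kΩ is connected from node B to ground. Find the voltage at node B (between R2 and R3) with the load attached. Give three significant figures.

V ≈ 0.551 V

At node B, R3 is in parallel with the load: R3‖R_L = 4021 Ω.
Below node A the resistance is R2 + (R3‖R_L) = 4141 Ω, so V_A = 11.8 × 4141/86140 = 0.5673 V.
Then V_B = V_A × (R3‖R_L)/(R2 + R3‖R_L) = 0.5673 × 4021/4141 = 0.551 V.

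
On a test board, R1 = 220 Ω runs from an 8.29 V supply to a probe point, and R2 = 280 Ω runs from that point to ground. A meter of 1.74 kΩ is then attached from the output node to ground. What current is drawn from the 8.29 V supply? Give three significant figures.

I ≈ 18.0 mA

R2‖R_L = 241.2 Ω, so the source sees R1 + R2‖R_L = 461.2 Ω.
I = 8.29 V / 461.2 Ω = 18.0 mA.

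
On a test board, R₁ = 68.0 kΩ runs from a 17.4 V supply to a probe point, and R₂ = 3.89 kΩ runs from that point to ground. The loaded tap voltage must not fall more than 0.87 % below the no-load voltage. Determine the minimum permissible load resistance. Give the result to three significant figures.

R_L(min) ≈ 419 kΩ

Output resistance R_th = R₁‖R₂ = (68.0 × 3.89)/71.89 = 3.680 kΩ.
The fractional drop is R_th/(R_th + R_L); requiring this ≤ 0.00870 gives R_L ≥ R_th(1/0.00870 − 1) = 3.680 × 113.9 = 419 kΩ.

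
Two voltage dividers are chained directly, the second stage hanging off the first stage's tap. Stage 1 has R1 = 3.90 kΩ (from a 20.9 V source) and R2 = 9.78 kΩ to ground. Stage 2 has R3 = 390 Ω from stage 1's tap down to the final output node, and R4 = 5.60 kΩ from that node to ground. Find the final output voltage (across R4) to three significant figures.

V_out ≈ 9.53 V

Stage 2 presents R3+R4 = 5990 Ω as a load on stage 1's tap.
Stage 1's lower leg becomes R2‖(R3+R4) = 3715 Ω, so V_mid = 20.9 × 3715/7615 = 10.20 V.
Stage 2 is itself unloaded: V_out = V_mid × R4/(R3+R4) = 10.20 × 5600/5990 = 9.53 V.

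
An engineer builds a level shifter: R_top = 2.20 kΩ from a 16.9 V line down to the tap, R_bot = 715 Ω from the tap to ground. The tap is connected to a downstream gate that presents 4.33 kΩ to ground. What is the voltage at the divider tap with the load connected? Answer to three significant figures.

V_out ≈ 3.69 V

The load sits in parallel with R_bot: R_bot‖R_L = (715 × 4330) / (715 + 4330) = 613.7 Ω.
V_out = 16.9 × 613.7 / (2200 + 613.7) = 16.9 × 613.7/2814 = 3.69 V.
(Unloaded it would have been 4.15 V.)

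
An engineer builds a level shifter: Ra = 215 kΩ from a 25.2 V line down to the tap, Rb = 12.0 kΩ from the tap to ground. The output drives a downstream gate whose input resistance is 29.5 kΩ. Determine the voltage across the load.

The load sits in parallel with Rb: Rb‖R_L = (12.0 × 29.5) / (12.0 + 29.5) = 8.530 kΩ.
V_out = 25.2 × 8.530 / (215 + 8.530) = 25.2 × 8.530/223.5 = 0.962 V.

V_out ≈ 0.962 V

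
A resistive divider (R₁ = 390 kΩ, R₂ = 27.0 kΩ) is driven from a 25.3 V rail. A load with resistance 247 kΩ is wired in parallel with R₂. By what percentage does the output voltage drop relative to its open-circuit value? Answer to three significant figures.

Unloaded V = 25.3 × 27.0/417.0 = 1.6381 V.
Loaded: R₂‖R_L = 24.34 kΩ, giving V = 25.3 × 24.34/414.3 = 1.4862 V.
Drop = (1.6381 − 1.4862) / 1.6381 = 9.28 %.

9.28 %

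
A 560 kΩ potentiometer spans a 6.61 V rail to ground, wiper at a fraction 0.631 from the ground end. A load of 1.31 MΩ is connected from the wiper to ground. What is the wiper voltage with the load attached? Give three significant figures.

V ≈ 3.79 V

The wiper splits the pot into (1−α)R = 206.6 kΩ above and αR = 353.4 kΩ below.
Lower section ‖ load = 278.3 kΩ.
V_wiper = 6.61 × 278.3/(206.6 + 278.3) = 3.79 V.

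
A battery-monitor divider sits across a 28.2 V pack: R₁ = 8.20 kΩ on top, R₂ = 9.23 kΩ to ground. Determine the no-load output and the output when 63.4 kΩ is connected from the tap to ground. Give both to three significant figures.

Open-circuit: V = 28.2 × 9.23/(8.20 + 9.23) = 14.9 V.
With the load, R₂ becomes R₂‖R_L = 8.057 kΩ, so V = 28.2 × 8.057/16.26 = 14.0 V.

Unloaded: 14.9 V; loaded: 14.0 V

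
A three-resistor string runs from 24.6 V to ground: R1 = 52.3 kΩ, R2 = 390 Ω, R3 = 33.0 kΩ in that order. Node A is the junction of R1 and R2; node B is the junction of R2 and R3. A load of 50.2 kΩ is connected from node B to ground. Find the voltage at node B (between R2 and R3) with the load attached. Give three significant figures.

At node B, R3 is in parallel with the load: R3‖R_L = 19910 Ω.
Below node A the resistance is R2 + (R3‖R_L) = 20300 Ω, so V_A = 24.6 × 20300/72600 = 6.879 V.
Then V_B = V_A × (R3‖R_L)/(R2 + R3‖R_L) = 6.879 × 19910/20300 = 6.75 V.

V ≈ 6.75 V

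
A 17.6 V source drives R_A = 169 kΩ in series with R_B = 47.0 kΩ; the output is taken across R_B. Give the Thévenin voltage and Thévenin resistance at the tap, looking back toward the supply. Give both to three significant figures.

V_th is the open-circuit tap voltage: 17.6 × 47.0/(169 + 47.0) = 3.83 V.
With the supply zeroed, R_A and R_B appear in parallel from the tap: R_th = R_A‖R_B = (169 × 47.0)/216.0 = 36.8 kΩ.

V_th = 3.83 V, R_th = 36.8 kΩ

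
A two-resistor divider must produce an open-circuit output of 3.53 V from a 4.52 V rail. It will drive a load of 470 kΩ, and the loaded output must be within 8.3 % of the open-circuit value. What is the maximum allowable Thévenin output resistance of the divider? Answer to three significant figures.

R_th ≤ 42.5 kΩ

Loading drop = R_th/(R_th + R_L) ≤ 0.0830, so R_th ≤ R_L · ε/(1−ε) = 470 kΩ × 0.0830/0.9170 = 42.5 kΩ.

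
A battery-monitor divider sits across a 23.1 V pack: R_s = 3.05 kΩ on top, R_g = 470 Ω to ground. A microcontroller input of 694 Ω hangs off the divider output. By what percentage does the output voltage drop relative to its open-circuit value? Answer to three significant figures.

37.0 %

The divider's output (Thévenin) resistance is R_s‖R_g = 407.2 Ω.
Fractional drop under load = R_th/(R_th + R_L) = 407.2 / (407.2 + 694) = 0.3698.
So the output falls by 37.0 %.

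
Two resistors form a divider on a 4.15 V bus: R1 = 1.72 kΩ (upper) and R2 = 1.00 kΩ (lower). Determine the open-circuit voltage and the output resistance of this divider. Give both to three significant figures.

V_th is the open-circuit tap voltage: 4.15 × 1.00/(1.72 + 1.00) = 1.53 V.
With the supply zeroed, R1 and R2 appear in parallel from the tap: R_th = R1‖R2 = (1.72 × 1.00)/2.720 = 632 Ω.

V_th = 1.53 V, R_th = 632 Ω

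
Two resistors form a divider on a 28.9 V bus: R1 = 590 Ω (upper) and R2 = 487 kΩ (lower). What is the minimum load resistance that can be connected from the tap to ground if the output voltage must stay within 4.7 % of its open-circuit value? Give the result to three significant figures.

Output resistance R_th = R1‖R2 = (590 × 487000)/487600 = 589.3 Ω.
The fractional drop is R_th/(R_th + R_L); requiring this ≤ 0.0470 gives R_L ≥ R_th(1/0.0470 − 1) = 589.3 × 20.28 = 11.9 kΩ.

R_L(min) ≈ 11.9 kΩ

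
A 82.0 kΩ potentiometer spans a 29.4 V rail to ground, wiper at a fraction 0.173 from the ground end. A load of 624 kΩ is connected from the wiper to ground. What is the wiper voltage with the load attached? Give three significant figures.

The wiper splits the pot into (1−α)R = 67.81 kΩ above and αR = 14.19 kΩ below.
Lower section ‖ load = 13.87 kΩ.
V_wiper = 29.4 × 13.87/(67.81 + 13.87) = 4.99 V.

V ≈ 4.99 V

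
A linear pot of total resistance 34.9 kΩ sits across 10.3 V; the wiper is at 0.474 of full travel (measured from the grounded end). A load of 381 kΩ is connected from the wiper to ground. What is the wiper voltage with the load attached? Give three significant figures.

The wiper splits the pot into (1−α)R = 18.36 kΩ above and αR = 16.54 kΩ below.
Lower section ‖ load = 15.85 kΩ.
V_wiper = 10.3 × 15.85/(18.36 + 15.85) = 4.77 V.

V ≈ 4.77 V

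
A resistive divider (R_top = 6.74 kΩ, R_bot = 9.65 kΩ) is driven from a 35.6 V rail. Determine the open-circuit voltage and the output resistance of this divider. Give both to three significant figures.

V_th is the open-circuit tap voltage: 35.6 × 9.65/(6.74 + 9.65) = 21.0 V.
With the supply zeroed, R_top and R_bot appear in parallel from the tap: R_th = R_top‖R_bot = (6.74 × 9.65)/16.39 = 3.97 kΩ.

V_th = 21.0 V, R_th = 3.97 kΩ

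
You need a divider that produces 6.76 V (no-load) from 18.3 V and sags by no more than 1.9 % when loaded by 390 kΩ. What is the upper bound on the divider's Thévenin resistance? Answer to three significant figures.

Loading drop = R_th/(R_th + R_L) ≤ 0.0190, so R_th ≤ R_L · ε/(1−ε) = 390 kΩ × 0.0190/0.9810 = 7.55 kΩ.

R_th ≤ 7.55 kΩ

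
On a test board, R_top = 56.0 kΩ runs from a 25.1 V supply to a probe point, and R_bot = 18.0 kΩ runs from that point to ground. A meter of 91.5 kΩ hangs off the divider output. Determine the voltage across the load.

V_out ≈ 5.31 V

The load sits in parallel with R_bot: R_bot‖R_L = (18.0 × 91.5) / (18.0 + 91.5) = 15.04 kΩ.
V_out = 25.1 × 15.04 / (56.0 + 15.04) = 25.1 × 15.04/71.04 = 5.31 V.
(Unloaded it would have been 6.11 V.)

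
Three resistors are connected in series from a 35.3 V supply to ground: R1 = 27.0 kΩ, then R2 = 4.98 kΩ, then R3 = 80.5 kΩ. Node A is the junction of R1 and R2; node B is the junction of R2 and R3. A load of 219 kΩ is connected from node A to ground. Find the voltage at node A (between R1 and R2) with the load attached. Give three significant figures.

Below node A the series string R2+R3 = 85.48 kΩ sits in parallel with the 219 kΩ load: 61.48 kΩ.
V_A = 35.3 × 61.48/(27.0 + 61.48) = 24.5 V.

V ≈ 24.5 V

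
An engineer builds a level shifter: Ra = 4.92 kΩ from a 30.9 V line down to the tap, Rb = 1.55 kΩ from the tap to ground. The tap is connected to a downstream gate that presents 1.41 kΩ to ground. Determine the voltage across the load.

V_out ≈ 4.03 V

The load sits in parallel with Rb: Rb‖R_L = (1.55 × 1.41) / (1.55 + 1.41) = 0.7383 kΩ.
V_out = 30.9 × 0.7383 / (4.92 + 0.7383) = 30.9 × 0.7383/5.658 = 4.03 V.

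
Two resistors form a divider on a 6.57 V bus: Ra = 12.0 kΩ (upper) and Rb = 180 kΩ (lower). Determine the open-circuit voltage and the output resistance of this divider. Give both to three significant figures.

V_th = 6.16 V, R_th = 11.2 kΩ

V_th is the open-circuit tap voltage: 6.57 × 180/(12.0 + 180) = 6.16 V.
With the supply zeroed, Ra and Rb appear in parallel from the tap: R_th = Ra‖Rb = (12.0 × 180)/192.0 = 11.2 kΩ.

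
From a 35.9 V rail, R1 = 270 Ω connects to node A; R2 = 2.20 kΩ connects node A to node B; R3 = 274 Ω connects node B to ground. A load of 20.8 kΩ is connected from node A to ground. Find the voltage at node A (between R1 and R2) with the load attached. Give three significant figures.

V ≈ 32.0 V

Below node A the series string R2+R3 = 2474 Ω sits in parallel with the 20800 Ω load: 2211 Ω.
V_A = 35.9 × 2211/(270 + 2211) = 32.0 V.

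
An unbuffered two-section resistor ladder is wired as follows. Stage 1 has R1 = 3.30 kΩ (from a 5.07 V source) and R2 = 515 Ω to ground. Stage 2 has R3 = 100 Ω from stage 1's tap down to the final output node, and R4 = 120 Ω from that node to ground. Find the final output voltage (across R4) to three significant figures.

Stage 2 presents R3+R4 = 220.0 Ω as a load on stage 1's tap.
Stage 1's lower leg becomes R2‖(R3+R4) = 154.1 Ω, so V_mid = 5.07 × 154.1/3454 = 0.2263 V.
Stage 2 is itself unloaded: V_out = V_mid × R4/(R3+R4) = 0.2263 × 120/220.0 = 0.123 V.

V_out ≈ 0.123 V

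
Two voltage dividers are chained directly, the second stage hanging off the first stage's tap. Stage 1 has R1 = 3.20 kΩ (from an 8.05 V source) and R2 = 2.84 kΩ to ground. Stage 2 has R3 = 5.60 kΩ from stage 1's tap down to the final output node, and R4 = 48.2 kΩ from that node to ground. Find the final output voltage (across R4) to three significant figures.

V_out ≈ 3.30 V

Stage 2 presents R3+R4 = 53.80 kΩ as a load on stage 1's tap.
Stage 1's lower leg becomes R2‖(R3+R4) = 2.698 kΩ, so V_mid = 8.05 × 2.698/5.898 = 3.682 V.
Stage 2 is itself unloaded: V_out = V_mid × R4/(R3+R4) = 3.682 × 48.2/53.80 = 3.30 V.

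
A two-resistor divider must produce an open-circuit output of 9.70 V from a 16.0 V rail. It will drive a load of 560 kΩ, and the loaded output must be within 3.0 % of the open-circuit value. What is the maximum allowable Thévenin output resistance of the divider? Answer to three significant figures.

R_th ≤ 17.3 kΩ

Loading drop = R_th/(R_th + R_L) ≤ 0.0300, so R_th ≤ R_L · ε/(1−ε) = 560 kΩ × 0.0300/0.9700 = 17.3 kΩ.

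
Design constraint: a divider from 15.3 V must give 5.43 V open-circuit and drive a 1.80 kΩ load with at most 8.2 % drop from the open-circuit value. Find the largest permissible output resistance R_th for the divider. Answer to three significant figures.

R_th ≤ 161 Ω

Loading drop = R_th/(R_th + R_L) ≤ 0.0820, so R_th ≤ R_L · ε/(1−ε) = 1.80 kΩ × 0.0820/0.9180 = 161 Ω.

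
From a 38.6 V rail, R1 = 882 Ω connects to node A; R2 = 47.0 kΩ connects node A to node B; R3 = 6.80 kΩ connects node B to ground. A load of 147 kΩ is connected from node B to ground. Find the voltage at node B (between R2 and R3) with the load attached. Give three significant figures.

At node B, R3 is in parallel with the load: R3‖R_L = 6499 Ω.
Below node A the resistance is R2 + (R3‖R_L) = 53500 Ω, so V_A = 38.6 × 53500/54380 = 37.97 V.
Then V_B = V_A × (R3‖R_L)/(R2 + R3‖R_L) = 37.97 × 6499/53500 = 4.61 V.

V ≈ 4.61 V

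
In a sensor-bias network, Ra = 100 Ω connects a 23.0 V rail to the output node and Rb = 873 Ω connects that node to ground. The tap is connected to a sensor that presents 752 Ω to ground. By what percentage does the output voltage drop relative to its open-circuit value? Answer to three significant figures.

Unloaded V = 23.0 × 873/973.0 = 20.636 V.
Loaded: Rb‖R_L = 404.0 Ω, giving V = 23.0 × 404.0/504.0 = 18.436 V.
Drop = (20.636 − 18.436) / 20.636 = 10.7 %.

10.7 %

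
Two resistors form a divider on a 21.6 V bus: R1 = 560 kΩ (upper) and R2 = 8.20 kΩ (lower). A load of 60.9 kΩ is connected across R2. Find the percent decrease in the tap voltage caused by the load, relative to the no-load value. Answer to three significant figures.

11.7 %

Unloaded V = 21.6 × 8.20/568.2 = 0.31172 V.
Loaded: R2‖R_L = 7.227 kΩ, giving V = 21.6 × 7.227/567.2 = 0.27520 V.
Drop = (0.31172 − 0.27520) / 0.31172 = 11.7 %.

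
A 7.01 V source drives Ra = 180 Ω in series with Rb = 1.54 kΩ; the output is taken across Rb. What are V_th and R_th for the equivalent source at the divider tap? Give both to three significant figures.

V_th = 6.28 V, R_th = 161 Ω

V_th is the open-circuit tap voltage: 7.01 × 1540/(180 + 1540) = 6.28 V.
With the supply zeroed, Ra and Rb appear in parallel from the tap: R_th = Ra‖Rb = (180 × 1540)/1720 = 161 Ω.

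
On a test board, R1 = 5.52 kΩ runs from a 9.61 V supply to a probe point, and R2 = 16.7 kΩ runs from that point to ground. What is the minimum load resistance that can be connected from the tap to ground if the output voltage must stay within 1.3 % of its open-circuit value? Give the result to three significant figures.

R_L(min) ≈ 315 kΩ

Output resistance R_th = R1‖R2 = (5.52 × 16.7)/22.22 = 4.149 kΩ.
The fractional drop is R_th/(R_th + R_L); requiring this ≤ 0.0130 gives R_L ≥ R_th(1/0.0130 − 1) = 4.149 × 75.92 = 315 kΩ.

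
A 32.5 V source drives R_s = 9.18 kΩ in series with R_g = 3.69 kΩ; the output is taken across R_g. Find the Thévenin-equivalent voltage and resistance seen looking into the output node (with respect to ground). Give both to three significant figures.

V_th is the open-circuit tap voltage: 32.5 × 3.69/(9.18 + 3.69) = 9.32 V.
With the supply zeroed, R_s and R_g appear in parallel from the tap: R_th = R_s‖R_g = (9.18 × 3.69)/12.87 = 2.63 kΩ.

V_th = 9.32 V, R_th = 2.63 kΩ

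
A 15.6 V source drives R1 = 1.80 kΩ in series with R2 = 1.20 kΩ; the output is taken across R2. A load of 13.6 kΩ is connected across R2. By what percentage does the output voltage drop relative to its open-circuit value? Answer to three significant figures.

5.03 %

The divider's output (Thévenin) resistance is R1‖R2 = 0.7200 kΩ.
Fractional drop under load = R_th/(R_th + R_L) = 0.7200 / (0.7200 + 13.6) = 0.05028.
So the output falls by 5.03 %.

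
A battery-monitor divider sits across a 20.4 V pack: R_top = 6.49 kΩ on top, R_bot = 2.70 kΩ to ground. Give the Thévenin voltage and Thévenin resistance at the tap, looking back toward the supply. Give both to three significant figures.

V_th = 5.99 V, R_th = 1.91 kΩ

V_th is the open-circuit tap voltage: 20.4 × 2.70/(6.49 + 2.70) = 5.99 V.
With the supply zeroed, R_top and R_bot appear in parallel from the tap: R_th = R_top‖R_bot = (6.49 × 2.70)/9.190 = 1.91 kΩ.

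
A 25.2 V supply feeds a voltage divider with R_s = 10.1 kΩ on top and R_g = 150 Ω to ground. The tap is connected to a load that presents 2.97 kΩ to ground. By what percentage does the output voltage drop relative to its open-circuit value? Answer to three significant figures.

The divider's output (Thévenin) resistance is R_s‖R_g = 147.8 Ω.
Fractional drop under load = R_th/(R_th + R_L) = 147.8 / (147.8 + 2970) = 0.04741.
So the output falls by 4.74 %.

4.74 %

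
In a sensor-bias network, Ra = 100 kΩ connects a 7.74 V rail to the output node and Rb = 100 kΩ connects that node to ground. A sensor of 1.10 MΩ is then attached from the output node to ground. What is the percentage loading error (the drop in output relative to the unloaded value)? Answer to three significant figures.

4.35 %

The divider's output (Thévenin) resistance is Ra‖Rb = 50.00 kΩ.
Fractional drop under load = R_th/(R_th + R_L) = 50.00 / (50.00 + 1100) = 0.04348.
So the output falls by 4.35 %.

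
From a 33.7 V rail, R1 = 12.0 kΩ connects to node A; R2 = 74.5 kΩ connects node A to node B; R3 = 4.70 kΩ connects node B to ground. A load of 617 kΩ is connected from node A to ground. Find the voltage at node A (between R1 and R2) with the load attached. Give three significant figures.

V ≈ 28.8 V

Below node A the series string R2+R3 = 79.20 kΩ sits in parallel with the 617 kΩ load: 70.19 kΩ.
V_A = 33.7 × 70.19/(12.0 + 70.19) = 28.8 V.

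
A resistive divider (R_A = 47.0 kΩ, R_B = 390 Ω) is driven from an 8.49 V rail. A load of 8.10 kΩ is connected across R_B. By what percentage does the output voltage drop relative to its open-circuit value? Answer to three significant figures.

The divider's output (Thévenin) resistance is R_A‖R_B = 386.8 Ω.
Fractional drop under load = R_th/(R_th + R_L) = 386.8 / (386.8 + 8100) = 0.04558.
So the output falls by 4.56 %.

4.56 %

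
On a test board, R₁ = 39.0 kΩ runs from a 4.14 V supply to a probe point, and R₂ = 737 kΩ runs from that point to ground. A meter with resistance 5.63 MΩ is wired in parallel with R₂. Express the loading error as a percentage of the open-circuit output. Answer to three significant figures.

0.654 %

The divider's output (Thévenin) resistance is R₁‖R₂ = 37.04 kΩ.
Fractional drop under load = R_th/(R_th + R_L) = 37.04 / (37.04 + 5630) = 0.006536.
So the output falls by 0.654 %.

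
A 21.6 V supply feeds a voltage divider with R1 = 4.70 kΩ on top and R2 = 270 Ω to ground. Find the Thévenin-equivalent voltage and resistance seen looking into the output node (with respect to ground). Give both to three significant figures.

V_th is the open-circuit tap voltage: 21.6 × 270/(4700 + 270) = 1.17 V.
With the supply zeroed, R1 and R2 appear in parallel from the tap: R_th = R1‖R2 = (4700 × 270)/4970 = 255 Ω.

V_th = 1.17 V, R_th = 255 Ω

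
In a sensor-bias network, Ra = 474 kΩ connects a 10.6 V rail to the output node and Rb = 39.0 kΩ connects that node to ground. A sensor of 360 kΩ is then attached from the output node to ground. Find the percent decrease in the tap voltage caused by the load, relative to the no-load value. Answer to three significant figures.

The divider's output (Thévenin) resistance is Ra‖Rb = 36.04 kΩ.
Fractional drop under load = R_th/(R_th + R_L) = 36.04 / (36.04 + 360) = 0.09099.
So the output falls by 9.10 %.

9.10 %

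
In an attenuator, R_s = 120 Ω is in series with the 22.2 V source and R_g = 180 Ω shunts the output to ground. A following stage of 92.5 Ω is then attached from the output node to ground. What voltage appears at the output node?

The load sits in parallel with R_g: R_g‖R_L = (180 × 92.5) / (180 + 92.5) = 61.10 Ω.
V_out = 22.2 × 61.10 / (120 + 61.10) = 22.2 × 61.10/181.1 = 7.49 V.

V_out ≈ 7.49 V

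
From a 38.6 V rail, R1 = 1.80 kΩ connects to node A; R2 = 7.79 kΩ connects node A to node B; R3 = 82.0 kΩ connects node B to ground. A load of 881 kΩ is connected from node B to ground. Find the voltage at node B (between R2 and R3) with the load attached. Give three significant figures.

V ≈ 34.2 V

At node B, R3 is in parallel with the load: R3‖R_L = 75.02 kΩ.
Below node A the resistance is R2 + (R3‖R_L) = 82.81 kΩ, so V_A = 38.6 × 82.81/84.61 = 37.78 V.
Then V_B = V_A × (R3‖R_L)/(R2 + R3‖R_L) = 37.78 × 75.02/82.81 = 34.2 V.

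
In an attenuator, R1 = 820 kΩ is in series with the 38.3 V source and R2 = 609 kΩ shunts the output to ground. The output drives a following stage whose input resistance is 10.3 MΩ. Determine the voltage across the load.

The load sits in parallel with R2: R2‖R_L = (609 × 10300) / (609 + 10300) = 575.0 kΩ.
V_out = 38.3 × 575.0 / (820 + 575.0) = 38.3 × 575.0/1395 = 15.8 V.

V_out ≈ 15.8 V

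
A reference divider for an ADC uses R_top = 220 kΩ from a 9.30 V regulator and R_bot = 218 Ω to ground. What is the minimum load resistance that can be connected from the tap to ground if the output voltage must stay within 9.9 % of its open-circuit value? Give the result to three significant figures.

Output resistance R_th = R_top‖R_bot = (220000 × 218)/220200 = 217.8 Ω.
The fractional drop is R_th/(R_th + R_L); requiring this ≤ 0.0990 gives R_L ≥ R_th(1/0.0990 − 1) = 217.8 × 9.101 = 1.98 kΩ.

R_L(min) ≈ 1.98 kΩ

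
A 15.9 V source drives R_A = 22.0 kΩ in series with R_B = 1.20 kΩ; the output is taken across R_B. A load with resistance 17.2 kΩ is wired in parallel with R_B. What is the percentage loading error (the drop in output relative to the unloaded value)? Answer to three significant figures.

6.21 %

The divider's output (Thévenin) resistance is R_A‖R_B = 1.138 kΩ.
Fractional drop under load = R_th/(R_th + R_L) = 1.138 / (1.138 + 17.2) = 0.06205.
So the output falls by 6.21 %.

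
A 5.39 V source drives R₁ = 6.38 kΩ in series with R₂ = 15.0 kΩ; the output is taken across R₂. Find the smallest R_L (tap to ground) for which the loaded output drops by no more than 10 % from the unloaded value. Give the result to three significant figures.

Output resistance R_th = R₁‖R₂ = (6.38 × 15.0)/21.38 = 4.476 kΩ.
The fractional drop is R_th/(R_th + R_L); requiring this ≤ 0.100 gives R_L ≥ R_th(1/0.100 − 1) = 4.476 × 9.000 = 40.3 kΩ.

R_L(min) ≈ 40.3 kΩ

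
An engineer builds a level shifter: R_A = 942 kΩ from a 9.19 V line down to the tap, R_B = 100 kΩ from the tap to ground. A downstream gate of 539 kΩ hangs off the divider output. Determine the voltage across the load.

V_out ≈ 0.755 V

The load sits in parallel with R_B: R_B‖R_L = (100 × 539) / (100 + 539) = 84.35 kΩ.
V_out = 9.19 × 84.35 / (942 + 84.35) = 9.19 × 84.35/1026 = 0.755 V.
(Unloaded it would have been 0.882 V.)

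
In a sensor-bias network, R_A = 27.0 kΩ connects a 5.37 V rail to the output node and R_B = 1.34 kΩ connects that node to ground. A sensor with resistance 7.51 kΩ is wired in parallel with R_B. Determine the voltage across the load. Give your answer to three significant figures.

The load sits in parallel with R_B: R_B‖R_L = (1.34 × 7.51) / (1.34 + 7.51) = 1.137 kΩ.
V_out = 5.37 × 1.137 / (27.0 + 1.137) = 5.37 × 1.137/28.14 = 0.217 V.
(Unloaded it would have been 0.254 V.)

V_out ≈ 0.217 V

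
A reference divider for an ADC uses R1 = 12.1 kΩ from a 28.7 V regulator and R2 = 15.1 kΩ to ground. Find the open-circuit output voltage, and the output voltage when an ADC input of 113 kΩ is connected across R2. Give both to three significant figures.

Open-circuit: V = 28.7 × 15.1/(12.1 + 15.1) = 15.9 V.
With the load, R2 becomes R2‖R_L = 13.32 kΩ, so V = 28.7 × 13.32/25.42 = 15.0 V.

Unloaded: 15.9 V; loaded: 15.0 V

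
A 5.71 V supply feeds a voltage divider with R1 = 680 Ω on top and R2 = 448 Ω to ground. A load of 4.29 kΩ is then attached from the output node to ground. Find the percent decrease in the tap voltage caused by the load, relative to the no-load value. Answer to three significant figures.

5.92 %

The divider's output (Thévenin) resistance is R1‖R2 = 270.1 Ω.
Fractional drop under load = R_th/(R_th + R_L) = 270.1 / (270.1 + 4290) = 0.05923.
So the output falls by 5.92 %.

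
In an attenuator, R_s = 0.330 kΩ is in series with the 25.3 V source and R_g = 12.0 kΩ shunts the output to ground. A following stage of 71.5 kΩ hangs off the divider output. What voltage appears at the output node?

The load sits in parallel with R_g: R_g‖R_L = (12000 × 71500) / (12000 + 71500) = 10280 Ω.
V_out = 25.3 × 10280 / (330 + 10280) = 25.3 × 10280/10610 = 24.5 V.
(Unloaded it would have been 24.6 V.)

V_out ≈ 24.5 V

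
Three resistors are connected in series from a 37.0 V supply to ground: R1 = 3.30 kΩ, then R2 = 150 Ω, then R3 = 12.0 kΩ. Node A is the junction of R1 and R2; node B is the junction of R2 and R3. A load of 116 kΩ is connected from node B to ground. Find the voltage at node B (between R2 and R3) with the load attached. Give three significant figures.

At node B, R3 is in parallel with the load: R3‖R_L = 10880 Ω.
Below node A the resistance is R2 + (R3‖R_L) = 11020 Ω, so V_A = 37.0 × 11020/14320 = 28.48 V.
Then V_B = V_A × (R3‖R_L)/(R2 + R3‖R_L) = 28.48 × 10880/11020 = 28.1 V.

V ≈ 28.1 V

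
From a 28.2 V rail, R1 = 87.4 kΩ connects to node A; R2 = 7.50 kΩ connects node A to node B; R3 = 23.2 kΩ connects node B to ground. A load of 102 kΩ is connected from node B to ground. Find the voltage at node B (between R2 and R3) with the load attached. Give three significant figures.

V ≈ 4.68 V

At node B, R3 is in parallel with the load: R3‖R_L = 18.90 kΩ.
Below node A the resistance is R2 + (R3‖R_L) = 26.40 kΩ, so V_A = 28.2 × 26.40/113.8 = 6.542 V.
Then V_B = V_A × (R3‖R_L)/(R2 + R3‖R_L) = 6.542 × 18.90/26.40 = 4.68 V.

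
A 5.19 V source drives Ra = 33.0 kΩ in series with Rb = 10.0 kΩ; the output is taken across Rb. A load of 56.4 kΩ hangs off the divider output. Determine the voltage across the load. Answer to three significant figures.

The load sits in parallel with Rb: Rb‖R_L = (10.0 × 56.4) / (10.0 + 56.4) = 8.494 kΩ.
V_out = 5.19 × 8.494 / (33.0 + 8.494) = 5.19 × 8.494/41.49 = 1.06 V.

V_out ≈ 1.06 V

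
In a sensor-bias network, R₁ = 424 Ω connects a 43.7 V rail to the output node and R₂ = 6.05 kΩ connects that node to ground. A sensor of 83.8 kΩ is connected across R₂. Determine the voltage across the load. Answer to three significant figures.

V_out ≈ 40.6 V

The load sits in parallel with R₂: R₂‖R_L = (6050 × 83800) / (6050 + 83800) = 5643 Ω.
V_out = 43.7 × 5643 / (424 + 5643) = 43.7 × 5643/6067 = 40.6 V.
(Unloaded it would have been 40.8 V.)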